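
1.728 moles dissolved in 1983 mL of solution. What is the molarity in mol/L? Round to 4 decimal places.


Convert volume to liters: V_L = V_mL / 1000.
V_L = 1983 / 1000 = 1.983 L
M = n / V_L = 1.728 / 1.983
M = 0.87140696 mol/L, rounded to 4 dp:

0.8714 mol/L


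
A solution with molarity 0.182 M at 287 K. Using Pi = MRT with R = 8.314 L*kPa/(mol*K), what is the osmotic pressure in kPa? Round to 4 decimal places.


Osmotic pressure (van't Hoff): Pi = M*R*T.
RT = 8.314 * 287 = 2386.118
Pi = 0.182 * 2386.118
Pi = 434.273476 kPa, rounded to 4 dp:

434.2735 kPa


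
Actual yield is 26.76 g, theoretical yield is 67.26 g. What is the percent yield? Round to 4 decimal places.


% yield = 100 * actual / theoretical
% yield = 100 * 26.76 / 67.26
% yield = 39.78590544 %, rounded to 4 dp:

39.7859 %


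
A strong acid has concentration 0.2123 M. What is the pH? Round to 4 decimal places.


A strong acid dissociates completely, so [H+] equals the given concentration.
pH = -log10([H+]) = -log10(0.2123)
pH = 0.67305001, rounded to 4 dp:

0.6731


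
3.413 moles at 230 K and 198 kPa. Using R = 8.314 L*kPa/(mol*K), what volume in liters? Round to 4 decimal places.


PV = nRT, solve for V = nRT / P.
nRT = 3.413 * 8.314 * 230 = 6526.4069
V = 6526.4069 / 198
V = 32.96165101 L, rounded to 4 dp:

32.9617 L


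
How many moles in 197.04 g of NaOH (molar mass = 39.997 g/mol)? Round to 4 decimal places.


n = mass / M
n = 197.04 / 39.997
n = 4.92636948 mol, rounded to 4 dp:

4.9264 mol


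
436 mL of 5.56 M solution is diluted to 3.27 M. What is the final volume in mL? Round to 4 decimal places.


Dilution: M1*V1 = M2*V2, solve for V2.
V2 = M1*V1 / M2
V2 = 5.56 * 436 / 3.27
V2 = 2424.16 / 3.27
V2 = 741.33333333 mL, rounded to 4 dp:

741.3333 mL


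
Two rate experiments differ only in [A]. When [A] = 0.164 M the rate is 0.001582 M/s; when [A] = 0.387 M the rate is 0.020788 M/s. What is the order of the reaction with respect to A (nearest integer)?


Rate is proportional to [A]^n, so rate2/rate1 = ([A]2/[A]1)^n. Take logs to solve for n.
rate2/rate1 = 0.020788 / 0.001582 = 13.1403
[A]2/[A]1 = 0.387 / 0.164 = 2.3598
n = ln(13.1403) / ln(2.3598) = 3.0
Nearest integer order:

3


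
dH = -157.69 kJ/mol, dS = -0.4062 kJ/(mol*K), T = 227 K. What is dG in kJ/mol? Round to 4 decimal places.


Gibbs: dG = dH - T*dS (consistent units, dS already in kJ/(mol*K)).
T*dS = 227 * -0.4062 = -92.2074
dG = -157.69 - (-92.2074)
dG = -65.4826 kJ/mol, rounded to 4 dp:

-65.4826 kJ/mol


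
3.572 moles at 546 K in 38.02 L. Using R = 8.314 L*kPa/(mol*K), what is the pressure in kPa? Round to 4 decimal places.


PV = nRT, solve for P = nRT / V.
nRT = 3.572 * 8.314 * 546 = 16214.894
P = 16214.894 / 38.02
P = 426.48327196 kPa, rounded to 4 dp:

426.4833 kPa


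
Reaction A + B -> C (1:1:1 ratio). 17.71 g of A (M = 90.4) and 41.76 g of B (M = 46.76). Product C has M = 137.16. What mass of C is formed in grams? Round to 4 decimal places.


Find moles of each reactant; the smaller value is the limiting reagent in a 1:1:1 reaction, so moles_C equals moles of the limiter.
n_A = mass_A / M_A = 17.71 / 90.4 = 0.195907 mol
n_B = mass_B / M_B = 41.76 / 46.76 = 0.893071 mol
Limiting reagent: A (smaller), n_limiting = 0.195907 mol
mass_C = n_limiting * M_C = 0.195907 * 137.16
mass_C = 26.87060412 g, rounded to 4 dp:

26.8706 g


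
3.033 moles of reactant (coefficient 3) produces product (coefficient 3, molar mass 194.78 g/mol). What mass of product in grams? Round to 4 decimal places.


Use the coefficient ratio to convert reactant moles to product moles, then multiply by the product's molar mass.
moles_P = moles_R * (coeff_P / coeff_R) = 3.033 * (3/3) = 3.033
mass_P = moles_P * M_P = 3.033 * 194.78
mass_P = 590.76774 g, rounded to 4 dp:

590.7677 g


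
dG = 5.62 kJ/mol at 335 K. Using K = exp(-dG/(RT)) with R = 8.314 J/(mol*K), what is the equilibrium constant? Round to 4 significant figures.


dG is in kJ/mol; multiply by 1000 to match R in J/(mol*K).
RT = 8.314 * 335 = 2785.19 J/mol
exponent = -dG*1000 / (RT) = -(5.62*1000) / 2785.19 = -2.01781566
K = exp(-2.01781566)
K = 0.13294555, rounded to 4 significant figures:

0.1329


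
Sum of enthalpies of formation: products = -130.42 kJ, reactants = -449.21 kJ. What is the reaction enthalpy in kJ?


dH_rxn = sum(dH_f products) - sum(dH_f reactants)
dH_rxn = -130.42 - (-449.21)
dH_rxn = 318.79 kJ:

318.79 kJ


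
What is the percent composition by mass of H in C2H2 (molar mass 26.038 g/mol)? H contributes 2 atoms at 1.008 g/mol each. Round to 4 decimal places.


pct = 100 * (n_elem * M_elem) / M_total
mass_contribution = 2 * 1.008 = 2.016 g/mol
pct = 100 * 2.016 / 26.038
pct = 7.74253015 %, rounded to 4 dp:

7.7425 %


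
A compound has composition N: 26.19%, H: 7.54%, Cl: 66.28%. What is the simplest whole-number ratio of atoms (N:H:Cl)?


Assume 100 g of compound, divide each mass% by atomic mass to get moles, then normalize by the smallest to get a raw atom ratio.
Moles per 100 g: N: 26.19/14.007 = 1.8698, H: 7.54/1.008 = 7.4802, Cl: 66.28/35.453 = 1.8695
Raw ratio (divide by min = 1.8695): N: 1.0, H: 4.001, Cl: 1.0
Multiply by 1 to clear fractions: N: 1.0 ~= 1, H: 4.001 ~= 4, Cl: 1.0 ~= 1
Reduce by GCD to get the simplest whole-number ratio:

1:4:1


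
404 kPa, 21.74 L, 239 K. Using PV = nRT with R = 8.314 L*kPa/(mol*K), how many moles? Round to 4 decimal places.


PV = nRT, solve for n = PV / (RT).
PV = 404 * 21.74 = 8782.96
RT = 8.314 * 239 = 1987.046
n = 8782.96 / 1987.046
n = 4.42010905 mol, rounded to 4 dp:

4.4201 mol


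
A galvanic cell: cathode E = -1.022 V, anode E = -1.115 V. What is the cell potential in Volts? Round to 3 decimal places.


Standard cell potential: E_cell = E_cathode - E_anode.
E_cell = -1.022 - (-1.115)
E_cell = 0.093 V, rounded to 3 dp:

0.093 V


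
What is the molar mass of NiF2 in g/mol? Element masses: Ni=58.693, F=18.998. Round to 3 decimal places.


M = sum(count * atomic_mass) over atoms.
M = 1*58.693 + 2*18.998
M = 58.693 + 37.996
M = 96.689 g/mol, rounded to 3 dp:

96.689 g/mol


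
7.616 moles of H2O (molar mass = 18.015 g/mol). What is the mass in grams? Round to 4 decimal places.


mass = n * M
mass = 7.616 * 18.015
mass = 137.20224 g, rounded to 4 dp:

137.2022 g


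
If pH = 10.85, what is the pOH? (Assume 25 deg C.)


At 25 deg C, pH + pOH = 14.
pOH = 14 - pH = 14 - 10.85
pOH = 3.15:

3.15


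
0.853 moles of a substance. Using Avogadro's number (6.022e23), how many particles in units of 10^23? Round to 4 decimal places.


N = n * NA, then divide by 1e23 for the requested units.
N / 1e23 = n * 6.022
N / 1e23 = 0.853 * 6.022
N / 1e23 = 5.136766, rounded to 4 dp:

5.1368


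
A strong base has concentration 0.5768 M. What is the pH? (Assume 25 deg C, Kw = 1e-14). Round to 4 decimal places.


A strong base dissociates completely, so [OH-] equals the given concentration.
pOH = -log10([OH-]) = -log10(0.5768) = 0.238975
pH = 14 - pOH = 14 - 0.238975
pH = 13.761025, rounded to 4 dp:

13.7610


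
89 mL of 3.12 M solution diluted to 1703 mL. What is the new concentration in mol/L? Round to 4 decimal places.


Dilution: M1*V1 = M2*V2, solve for M2.
M2 = M1*V1 / V2
M2 = 3.12 * 89 / 1703
M2 = 277.68 / 1703
M2 = 0.16305344 mol/L, rounded to 4 dp:

0.1631 mol/L


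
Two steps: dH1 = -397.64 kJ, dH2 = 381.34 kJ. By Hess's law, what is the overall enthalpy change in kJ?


Hess's law: enthalpy is a state function, so add the step enthalpies.
dH_total = dH1 + dH2 = -397.64 + (381.34)
dH_total = -16.3 kJ:

-16.30 kJ


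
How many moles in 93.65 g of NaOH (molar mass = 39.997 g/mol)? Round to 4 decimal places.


n = mass / M
n = 93.65 / 39.997
n = 2.34142561 mol, rounded to 4 dp:

2.3414 mol


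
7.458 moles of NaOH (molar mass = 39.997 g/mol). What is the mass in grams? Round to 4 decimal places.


mass = n * M
mass = 7.458 * 39.997
mass = 298.297626 g, rounded to 4 dp:

298.2976 g


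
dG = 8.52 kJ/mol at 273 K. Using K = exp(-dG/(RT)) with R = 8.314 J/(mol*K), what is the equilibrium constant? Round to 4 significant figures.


dG is in kJ/mol; multiply by 1000 to match R in J/(mol*K).
RT = 8.314 * 273 = 2269.722 J/mol
exponent = -dG*1000 / (RT) = -(8.52*1000) / 2269.722 = -3.75376368
K = exp(-3.75376368)
K = 0.023429399, rounded to 4 significant figures:

0.02343


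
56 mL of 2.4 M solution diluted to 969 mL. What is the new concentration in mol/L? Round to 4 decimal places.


Dilution: M1*V1 = M2*V2, solve for M2.
M2 = M1*V1 / V2
M2 = 2.4 * 56 / 969
M2 = 134.4 / 969
M2 = 0.13869969 mol/L, rounded to 4 dp:

0.1387 mol/L


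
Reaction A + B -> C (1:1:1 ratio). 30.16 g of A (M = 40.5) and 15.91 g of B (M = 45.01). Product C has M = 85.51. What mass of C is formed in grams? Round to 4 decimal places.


Find moles of each reactant; the smaller value is the limiting reagent in a 1:1:1 reaction, so moles_C equals moles of the limiter.
n_A = mass_A / M_A = 30.16 / 40.5 = 0.744691 mol
n_B = mass_B / M_B = 15.91 / 45.01 = 0.353477 mol
Limiting reagent: B (smaller), n_limiting = 0.353477 mol
mass_C = n_limiting * M_C = 0.353477 * 85.51
mass_C = 30.22581827 g, rounded to 4 dp:

30.2258 g


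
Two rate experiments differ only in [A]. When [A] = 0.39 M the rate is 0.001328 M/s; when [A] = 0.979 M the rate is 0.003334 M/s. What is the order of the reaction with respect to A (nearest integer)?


Rate is proportional to [A]^n, so rate2/rate1 = ([A]2/[A]1)^n. Take logs to solve for n.
rate2/rate1 = 0.003334 / 0.001328 = 2.5105
[A]2/[A]1 = 0.979 / 0.39 = 2.5103
n = ln(2.5105) / ln(2.5103) = 1.0
Nearest integer order:

1


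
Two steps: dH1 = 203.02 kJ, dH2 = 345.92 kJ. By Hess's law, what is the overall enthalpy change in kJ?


Hess's law: enthalpy is a state function, so add the step enthalpies.
dH_total = dH1 + dH2 = 203.02 + (345.92)
dH_total = 548.94 kJ:

548.94 kJ


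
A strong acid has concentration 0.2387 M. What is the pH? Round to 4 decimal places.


A strong acid dissociates completely, so [H+] equals the given concentration.
pH = -log10([H+]) = -log10(0.2387)
pH = 0.62214758, rounded to 4 dp:

0.6221


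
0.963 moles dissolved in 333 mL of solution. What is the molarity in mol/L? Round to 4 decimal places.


Convert volume to liters: V_L = V_mL / 1000.
V_L = 333 / 1000 = 0.333 L
M = n / V_L = 0.963 / 0.333
M = 2.89189189 mol/L, rounded to 4 dp:

2.8919 mol/L


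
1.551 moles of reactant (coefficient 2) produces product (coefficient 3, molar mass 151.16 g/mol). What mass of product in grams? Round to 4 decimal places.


Use the coefficient ratio to convert reactant moles to product moles, then multiply by the product's molar mass.
moles_P = moles_R * (coeff_P / coeff_R) = 1.551 * (3/2) = 2.3265
mass_P = moles_P * M_P = 2.3265 * 151.16
mass_P = 351.67374 g, rounded to 4 dp:

351.6737 g


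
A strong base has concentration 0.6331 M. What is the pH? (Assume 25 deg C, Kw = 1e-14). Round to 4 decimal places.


A strong base dissociates completely, so [OH-] equals the given concentration.
pOH = -log10([OH-]) = -log10(0.6331) = 0.198528
pH = 14 - pOH = 14 - 0.198528
pH = 13.801472, rounded to 4 dp:

13.8015


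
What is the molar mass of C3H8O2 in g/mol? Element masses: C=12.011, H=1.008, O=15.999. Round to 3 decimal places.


M = sum(count * atomic_mass) over atoms.
M = 3*12.011 + 8*1.008 + 2*15.999
M = 36.033 + 8.064 + 31.998
M = 76.095 g/mol, rounded to 3 dp:

76.095 g/mol


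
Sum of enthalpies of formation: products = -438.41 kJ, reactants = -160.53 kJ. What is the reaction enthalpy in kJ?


dH_rxn = sum(dH_f products) - sum(dH_f reactants)
dH_rxn = -438.41 - (-160.53)
dH_rxn = -277.88 kJ:

-277.88 kJ


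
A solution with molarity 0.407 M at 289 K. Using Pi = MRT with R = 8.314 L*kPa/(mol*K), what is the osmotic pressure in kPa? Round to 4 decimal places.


Osmotic pressure (van't Hoff): Pi = M*R*T.
RT = 8.314 * 289 = 2402.746
Pi = 0.407 * 2402.746
Pi = 977.917622 kPa, rounded to 4 dp:

977.9176 kPa


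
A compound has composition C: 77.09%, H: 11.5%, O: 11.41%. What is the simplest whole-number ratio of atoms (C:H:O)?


Assume 100 g of compound, divide each mass% by atomic mass to get moles, then normalize by the smallest to get a raw atom ratio.
Moles per 100 g: C: 77.09/12.011 = 6.4183, H: 11.5/1.008 = 11.4087, O: 11.41/15.999 = 0.7132
Raw ratio (divide by min = 0.7132): C: 9.0, H: 15.997, O: 1.0
Multiply by 1 to clear fractions: C: 9.0 ~= 9, H: 15.997 ~= 16, O: 1.0 ~= 1
Reduce by GCD to get the simplest whole-number ratio:

9:16:1


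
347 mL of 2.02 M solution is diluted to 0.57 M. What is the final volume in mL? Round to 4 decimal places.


Dilution: M1*V1 = M2*V2, solve for V2.
V2 = M1*V1 / M2
V2 = 2.02 * 347 / 0.57
V2 = 700.94 / 0.57
V2 = 1229.71929825 mL, rounded to 4 dp:

1229.7193 mL


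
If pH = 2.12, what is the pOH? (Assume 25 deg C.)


At 25 deg C, pH + pOH = 14.
pOH = 14 - pH = 14 - 2.12
pOH = 11.88:

11.88


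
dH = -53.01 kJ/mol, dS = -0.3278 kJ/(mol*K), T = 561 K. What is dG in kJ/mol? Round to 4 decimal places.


Gibbs: dG = dH - T*dS (consistent units, dS already in kJ/(mol*K)).
T*dS = 561 * -0.3278 = -183.8958
dG = -53.01 - (-183.8958)
dG = 130.8858 kJ/mol, rounded to 4 dp:

130.8858 kJ/mol


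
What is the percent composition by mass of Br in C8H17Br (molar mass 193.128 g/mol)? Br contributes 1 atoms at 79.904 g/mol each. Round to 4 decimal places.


pct = 100 * (n_elem * M_elem) / M_total
mass_contribution = 1 * 79.904 = 79.904 g/mol
pct = 100 * 79.904 / 193.128
pct = 41.37359679 %, rounded to 4 dp:

41.3736 %


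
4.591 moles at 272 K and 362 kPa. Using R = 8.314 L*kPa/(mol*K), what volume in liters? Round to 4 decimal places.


PV = nRT, solve for V = nRT / P.
nRT = 4.591 * 8.314 * 272 = 10382.1241
V = 10382.1241 / 362
V = 28.67990083 L, rounded to 4 dp:

28.6799 L


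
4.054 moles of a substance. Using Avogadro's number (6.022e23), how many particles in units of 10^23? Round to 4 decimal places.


N = n * NA, then divide by 1e23 for the requested units.
N / 1e23 = n * 6.022
N / 1e23 = 4.054 * 6.022
N / 1e23 = 24.413188, rounded to 4 dp:

24.4132


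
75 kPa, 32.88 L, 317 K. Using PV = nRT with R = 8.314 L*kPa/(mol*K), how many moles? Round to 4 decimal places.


PV = nRT, solve for n = PV / (RT).
PV = 75 * 32.88 = 2466.0
RT = 8.314 * 317 = 2635.538
n = 2466.0 / 2635.538
n = 0.93567234 mol, rounded to 4 dp:

0.9357 mol


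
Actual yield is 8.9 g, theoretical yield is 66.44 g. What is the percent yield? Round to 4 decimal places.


% yield = 100 * actual / theoretical
% yield = 100 * 8.9 / 66.44
% yield = 13.39554485 %, rounded to 4 dp:

13.3955 %


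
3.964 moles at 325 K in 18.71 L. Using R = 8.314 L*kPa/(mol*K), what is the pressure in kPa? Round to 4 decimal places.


PV = nRT, solve for P = nRT / V.
nRT = 3.964 * 8.314 * 325 = 10710.9262
P = 10710.9262 / 18.71
P = 572.47066809 kPa, rounded to 4 dp:

572.4707 kPa


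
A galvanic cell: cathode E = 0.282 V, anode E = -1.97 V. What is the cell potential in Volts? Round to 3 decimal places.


Standard cell potential: E_cell = E_cathode - E_anode.
E_cell = 0.282 - (-1.97)
E_cell = 2.252 V, rounded to 3 dp:

2.252 V


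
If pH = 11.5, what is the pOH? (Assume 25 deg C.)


At 25 deg C, pH + pOH = 14.
pOH = 14 - pH = 14 - 11.5
pOH = 2.5:

2.50


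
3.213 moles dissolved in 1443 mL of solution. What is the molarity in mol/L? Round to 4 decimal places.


Convert volume to liters: V_L = V_mL / 1000.
V_L = 1443 / 1000 = 1.443 L
M = n / V_L = 3.213 / 1.443
M = 2.22661123 mol/L, rounded to 4 dp:

2.2266 mol/L


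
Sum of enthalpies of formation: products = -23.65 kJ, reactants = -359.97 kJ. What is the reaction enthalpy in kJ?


dH_rxn = sum(dH_f products) - sum(dH_f reactants)
dH_rxn = -23.65 - (-359.97)
dH_rxn = 336.32 kJ:

336.32 kJ


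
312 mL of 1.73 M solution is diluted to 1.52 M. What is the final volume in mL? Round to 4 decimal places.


Dilution: M1*V1 = M2*V2, solve for V2.
V2 = M1*V1 / M2
V2 = 1.73 * 312 / 1.52
V2 = 539.76 / 1.52
V2 = 355.10526316 mL, rounded to 4 dp:

355.1053 mL


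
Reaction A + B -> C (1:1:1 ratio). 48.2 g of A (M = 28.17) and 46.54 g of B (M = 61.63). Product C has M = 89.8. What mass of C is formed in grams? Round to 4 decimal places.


Find moles of each reactant; the smaller value is the limiting reagent in a 1:1:1 reaction, so moles_C equals moles of the limiter.
n_A = mass_A / M_A = 48.2 / 28.17 = 1.71104 mol
n_B = mass_B / M_B = 46.54 / 61.63 = 0.755152 mol
Limiting reagent: B (smaller), n_limiting = 0.755152 mol
mass_C = n_limiting * M_C = 0.755152 * 89.8
mass_C = 67.8126496 g, rounded to 4 dp:

67.8126 g


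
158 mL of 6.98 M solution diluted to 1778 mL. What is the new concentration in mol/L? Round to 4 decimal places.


Dilution: M1*V1 = M2*V2, solve for M2.
M2 = M1*V1 / V2
M2 = 6.98 * 158 / 1778
M2 = 1102.84 / 1778
M2 = 0.62026997 mol/L, rounded to 4 dp:

0.6203 mol/L


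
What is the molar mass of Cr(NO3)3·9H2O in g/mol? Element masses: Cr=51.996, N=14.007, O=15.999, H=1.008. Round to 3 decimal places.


M = sum(count * atomic_mass) over atoms.
M = 1*51.996 + 3*14.007 + 18*15.999 + 18*1.008
M = 51.996 + 42.021 + 287.982 + 18.144
M = 400.143 g/mol, rounded to 3 dp:

400.143 g/mol


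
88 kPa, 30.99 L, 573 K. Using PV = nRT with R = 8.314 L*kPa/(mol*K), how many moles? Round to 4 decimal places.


PV = nRT, solve for n = PV / (RT).
PV = 88 * 30.99 = 2727.12
RT = 8.314 * 573 = 4763.922
n = 2727.12 / 4763.922
n = 0.5724527 mol, rounded to 4 dp:

0.5725 mol


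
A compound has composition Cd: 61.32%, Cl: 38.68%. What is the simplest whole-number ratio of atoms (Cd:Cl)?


Assume 100 g of compound, divide each mass% by atomic mass to get moles, then normalize by the smallest to get a raw atom ratio.
Moles per 100 g: Cd: 61.32/112.414 = 0.5455, Cl: 38.68/35.453 = 1.091
Raw ratio (divide by min = 0.5455): Cd: 1.0, Cl: 2.0
Multiply by 1 to clear fractions: Cd: 1.0 ~= 1, Cl: 2.0 ~= 2
Reduce by GCD to get the simplest whole-number ratio:

1:2


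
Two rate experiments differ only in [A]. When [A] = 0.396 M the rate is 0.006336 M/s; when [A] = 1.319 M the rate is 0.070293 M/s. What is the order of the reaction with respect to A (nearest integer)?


Rate is proportional to [A]^n, so rate2/rate1 = ([A]2/[A]1)^n. Take logs to solve for n.
rate2/rate1 = 0.070293 / 0.006336 = 11.0942
[A]2/[A]1 = 1.319 / 0.396 = 3.3308
n = ln(11.0942) / ln(3.3308) = 2.0
Nearest integer order:

2


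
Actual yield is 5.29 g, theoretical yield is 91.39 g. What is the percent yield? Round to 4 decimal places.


% yield = 100 * actual / theoretical
% yield = 100 * 5.29 / 91.39
% yield = 5.78837947 %, rounded to 4 dp:

5.7884 %


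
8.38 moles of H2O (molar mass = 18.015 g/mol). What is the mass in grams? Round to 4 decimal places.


mass = n * M
mass = 8.38 * 18.015
mass = 150.9657 g, rounded to 4 dp:

150.9657 g


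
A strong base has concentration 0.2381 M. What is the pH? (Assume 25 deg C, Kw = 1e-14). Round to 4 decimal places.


A strong base dissociates completely, so [OH-] equals the given concentration.
pOH = -log10([OH-]) = -log10(0.2381) = 0.623241
pH = 14 - pOH = 14 - 0.623241
pH = 13.376759, rounded to 4 dp:

13.3768


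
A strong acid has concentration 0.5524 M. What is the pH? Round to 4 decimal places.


A strong acid dissociates completely, so [H+] equals the given concentration.
pH = -log10([H+]) = -log10(0.5524)
pH = 0.25774633, rounded to 4 dp:

0.2577


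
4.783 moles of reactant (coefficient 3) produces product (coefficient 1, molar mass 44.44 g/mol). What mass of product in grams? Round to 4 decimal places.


Use the coefficient ratio to convert reactant moles to product moles, then multiply by the product's molar mass.
moles_P = moles_R * (coeff_P / coeff_R) = 4.783 * (1/3) = 1.594333
mass_P = moles_P * M_P = 1.594333 * 44.44
mass_P = 70.85215852 g, rounded to 4 dp:

70.8522 g


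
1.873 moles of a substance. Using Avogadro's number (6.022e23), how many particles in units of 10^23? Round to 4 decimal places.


N = n * NA, then divide by 1e23 for the requested units.
N / 1e23 = n * 6.022
N / 1e23 = 1.873 * 6.022
N / 1e23 = 11.279206, rounded to 4 dp:

11.2792


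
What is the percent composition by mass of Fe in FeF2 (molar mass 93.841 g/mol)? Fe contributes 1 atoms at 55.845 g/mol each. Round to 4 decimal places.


pct = 100 * (n_elem * M_elem) / M_total
mass_contribution = 1 * 55.845 = 55.845 g/mol
pct = 100 * 55.845 / 93.841
pct = 59.5102354 %, rounded to 4 dp:

59.5102 %


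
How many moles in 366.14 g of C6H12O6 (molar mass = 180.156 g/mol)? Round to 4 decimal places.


n = mass / M
n = 366.14 / 180.156
n = 2.03234974 mol, rounded to 4 dp:

2.0323 mol


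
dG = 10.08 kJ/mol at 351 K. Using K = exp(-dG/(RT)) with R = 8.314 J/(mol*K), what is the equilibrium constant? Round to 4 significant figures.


dG is in kJ/mol; multiply by 1000 to match R in J/(mol*K).
RT = 8.314 * 351 = 2918.214 J/mol
exponent = -dG*1000 / (RT) = -(10.08*1000) / 2918.214 = -3.45416751
K = exp(-3.45416751)
K = 0.031613611, rounded to 4 significant figures:

0.03161


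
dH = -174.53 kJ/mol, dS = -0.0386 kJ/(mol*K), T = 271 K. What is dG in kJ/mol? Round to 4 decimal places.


Gibbs: dG = dH - T*dS (consistent units, dS already in kJ/(mol*K)).
T*dS = 271 * -0.0386 = -10.4606
dG = -174.53 - (-10.4606)
dG = -164.0694 kJ/mol, rounded to 4 dp:

-164.0694 kJ/mol


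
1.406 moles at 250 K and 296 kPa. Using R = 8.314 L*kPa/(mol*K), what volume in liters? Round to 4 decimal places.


PV = nRT, solve for V = nRT / P.
nRT = 1.406 * 8.314 * 250 = 2922.371
V = 2922.371 / 296
V = 9.872875 L, rounded to 4 dp:

9.8729 L


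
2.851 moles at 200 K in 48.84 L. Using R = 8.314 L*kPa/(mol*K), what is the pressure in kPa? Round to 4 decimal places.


PV = nRT, solve for P = nRT / V.
nRT = 2.851 * 8.314 * 200 = 4740.6428
P = 4740.6428 / 48.84
P = 97.06475839 kPa, rounded to 4 dp:

97.0648 kPa


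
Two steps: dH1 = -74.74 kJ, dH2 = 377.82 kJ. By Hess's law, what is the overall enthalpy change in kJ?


Hess's law: enthalpy is a state function, so add the step enthalpies.
dH_total = dH1 + dH2 = -74.74 + (377.82)
dH_total = 303.08 kJ:

303.08 kJ


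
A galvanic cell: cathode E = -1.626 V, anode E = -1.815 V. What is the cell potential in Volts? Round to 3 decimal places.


Standard cell potential: E_cell = E_cathode - E_anode.
E_cell = -1.626 - (-1.815)
E_cell = 0.189 V, rounded to 3 dp:

0.189 V


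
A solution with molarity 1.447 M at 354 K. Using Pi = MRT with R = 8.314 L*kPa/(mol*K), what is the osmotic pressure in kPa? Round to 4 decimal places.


Osmotic pressure (van't Hoff): Pi = M*R*T.
RT = 8.314 * 354 = 2943.156
Pi = 1.447 * 2943.156
Pi = 4258.746732 kPa, rounded to 4 dp:

4258.7467 kPa


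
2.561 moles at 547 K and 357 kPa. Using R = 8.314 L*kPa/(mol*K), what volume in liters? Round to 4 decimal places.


PV = nRT, solve for V = nRT / P.
nRT = 2.561 * 8.314 * 547 = 11646.8082
V = 11646.8082 / 357
V = 32.62411261 L, rounded to 4 dp:

32.6241 L


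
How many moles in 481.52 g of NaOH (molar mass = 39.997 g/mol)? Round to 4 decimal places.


n = mass / M
n = 481.52 / 39.997
n = 12.03890292 mol, rounded to 4 dp:

12.0389 mol


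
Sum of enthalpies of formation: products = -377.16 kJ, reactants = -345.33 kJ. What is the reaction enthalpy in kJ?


dH_rxn = sum(dH_f products) - sum(dH_f reactants)
dH_rxn = -377.16 - (-345.33)
dH_rxn = -31.83 kJ:

-31.83 kJ


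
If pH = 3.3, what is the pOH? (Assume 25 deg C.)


At 25 deg C, pH + pOH = 14.
pOH = 14 - pH = 14 - 3.3
pOH = 10.7:

10.70


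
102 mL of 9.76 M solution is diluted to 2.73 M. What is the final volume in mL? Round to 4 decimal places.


Dilution: M1*V1 = M2*V2, solve for V2.
V2 = M1*V1 / M2
V2 = 9.76 * 102 / 2.73
V2 = 995.52 / 2.73
V2 = 364.65934066 mL, rounded to 4 dp:

364.6593 mL


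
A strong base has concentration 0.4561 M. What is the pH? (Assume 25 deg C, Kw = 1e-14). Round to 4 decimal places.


A strong base dissociates completely, so [OH-] equals the given concentration.
pOH = -log10([OH-]) = -log10(0.4561) = 0.34094
pH = 14 - pOH = 14 - 0.34094
pH = 13.65906, rounded to 4 dp:

13.6591


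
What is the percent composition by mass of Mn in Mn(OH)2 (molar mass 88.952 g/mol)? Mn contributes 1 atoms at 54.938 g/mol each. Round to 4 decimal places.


pct = 100 * (n_elem * M_elem) / M_total
mass_contribution = 1 * 54.938 = 54.938 g/mol
pct = 100 * 54.938 / 88.952
pct = 61.76139941 %, rounded to 4 dp:

61.7614 %


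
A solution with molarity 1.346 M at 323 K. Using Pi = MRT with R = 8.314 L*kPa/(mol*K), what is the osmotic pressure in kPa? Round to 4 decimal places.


Osmotic pressure (van't Hoff): Pi = M*R*T.
RT = 8.314 * 323 = 2685.422
Pi = 1.346 * 2685.422
Pi = 3614.578012 kPa, rounded to 4 dp:

3614.5780 kPa


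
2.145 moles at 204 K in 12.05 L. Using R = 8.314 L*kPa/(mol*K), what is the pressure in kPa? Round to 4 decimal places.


PV = nRT, solve for P = nRT / V.
nRT = 2.145 * 8.314 * 204 = 3638.0401
P = 3638.0401 / 12.05
P = 301.91204149 kPa, rounded to 4 dp:

301.9120 kPa


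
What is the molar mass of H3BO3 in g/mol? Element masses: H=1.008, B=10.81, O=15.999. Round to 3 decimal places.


M = sum(count * atomic_mass) over atoms.
M = 3*1.008 + 1*10.81 + 3*15.999
M = 3.024 + 10.81 + 47.997
M = 61.831 g/mol, rounded to 3 dp:

61.831 g/mol


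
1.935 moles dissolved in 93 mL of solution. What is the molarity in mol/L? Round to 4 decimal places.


Convert volume to liters: V_L = V_mL / 1000.
V_L = 93 / 1000 = 0.093 L
M = n / V_L = 1.935 / 0.093
M = 20.80645161 mol/L, rounded to 4 dp:

20.8065 mol/L


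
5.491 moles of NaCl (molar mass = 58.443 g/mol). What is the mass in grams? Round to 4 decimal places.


mass = n * M
mass = 5.491 * 58.443
mass = 320.910513 g, rounded to 4 dp:

320.9105 g


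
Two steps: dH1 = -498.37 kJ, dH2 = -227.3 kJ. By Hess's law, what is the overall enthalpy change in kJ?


Hess's law: enthalpy is a state function, so add the step enthalpies.
dH_total = dH1 + dH2 = -498.37 + (-227.3)
dH_total = -725.67 kJ:

-725.67 kJ


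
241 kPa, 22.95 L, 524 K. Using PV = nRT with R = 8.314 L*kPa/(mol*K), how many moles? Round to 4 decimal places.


PV = nRT, solve for n = PV / (RT).
PV = 241 * 22.95 = 5530.95
RT = 8.314 * 524 = 4356.536
n = 5530.95 / 4356.536
n = 1.26957519 mol, rounded to 4 dp:

1.2696 mol


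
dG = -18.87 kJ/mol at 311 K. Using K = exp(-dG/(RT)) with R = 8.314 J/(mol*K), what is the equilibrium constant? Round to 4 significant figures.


dG is in kJ/mol; multiply by 1000 to match R in J/(mol*K).
RT = 8.314 * 311 = 2585.654 J/mol
exponent = -dG*1000 / (RT) = -(-18.87*1000) / 2585.654 = 7.29796021
K = exp(7.29796021)
K = 1477.2835, rounded to 4 significant figures:

1477


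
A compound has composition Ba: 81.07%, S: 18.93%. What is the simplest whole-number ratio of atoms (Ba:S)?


Assume 100 g of compound, divide each mass% by atomic mass to get moles, then normalize by the smallest to get a raw atom ratio.
Moles per 100 g: Ba: 81.07/137.327 = 0.5903, S: 18.93/32.065 = 0.5904
Raw ratio (divide by min = 0.5903): Ba: 1.0, S: 1.0
Multiply by 1 to clear fractions: Ba: 1.0 ~= 1, S: 1.0 ~= 1
Reduce by GCD to get the simplest whole-number ratio:

1:1


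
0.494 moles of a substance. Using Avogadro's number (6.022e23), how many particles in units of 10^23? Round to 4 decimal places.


N = n * NA, then divide by 1e23 for the requested units.
N / 1e23 = n * 6.022
N / 1e23 = 0.494 * 6.022
N / 1e23 = 2.974868, rounded to 4 dp:

2.9749


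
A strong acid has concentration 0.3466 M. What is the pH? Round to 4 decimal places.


A strong acid dissociates completely, so [H+] equals the given concentration.
pH = -log10([H+]) = -log10(0.3466)
pH = 0.46017144, rounded to 4 dp:

0.4602


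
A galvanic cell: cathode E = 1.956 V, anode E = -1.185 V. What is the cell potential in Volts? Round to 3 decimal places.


Standard cell potential: E_cell = E_cathode - E_anode.
E_cell = 1.956 - (-1.185)
E_cell = 3.141 V, rounded to 3 dp:

3.141 V


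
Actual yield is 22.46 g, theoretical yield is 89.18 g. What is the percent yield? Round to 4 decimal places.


% yield = 100 * actual / theoretical
% yield = 100 * 22.46 / 89.18
% yield = 25.18501906 %, rounded to 4 dp:

25.1850 %


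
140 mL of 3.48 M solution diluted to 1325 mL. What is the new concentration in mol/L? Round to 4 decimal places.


Dilution: M1*V1 = M2*V2, solve for M2.
M2 = M1*V1 / V2
M2 = 3.48 * 140 / 1325
M2 = 487.2 / 1325
M2 = 0.36769811 mol/L, rounded to 4 dp:

0.3677 mol/L


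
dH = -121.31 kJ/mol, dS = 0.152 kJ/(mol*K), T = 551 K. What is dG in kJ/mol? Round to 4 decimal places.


Gibbs: dG = dH - T*dS (consistent units, dS already in kJ/(mol*K)).
T*dS = 551 * 0.152 = 83.752
dG = -121.31 - (83.752)
dG = -205.062 kJ/mol, rounded to 4 dp:

-205.0620 kJ/mol


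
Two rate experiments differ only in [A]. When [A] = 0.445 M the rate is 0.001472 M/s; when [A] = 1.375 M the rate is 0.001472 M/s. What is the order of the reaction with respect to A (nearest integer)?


Rate is proportional to [A]^n, so rate2/rate1 = ([A]2/[A]1)^n. Take logs to solve for n.
rate2/rate1 = 0.001472 / 0.001472 = 1.0
[A]2/[A]1 = 1.375 / 0.445 = 3.0899
n = ln(1.0) / ln(3.0899) = 0.0
Nearest integer order:

0


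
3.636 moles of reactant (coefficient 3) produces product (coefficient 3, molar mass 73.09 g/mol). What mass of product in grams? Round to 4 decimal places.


Use the coefficient ratio to convert reactant moles to product moles, then multiply by the product's molar mass.
moles_P = moles_R * (coeff_P / coeff_R) = 3.636 * (3/3) = 3.636
mass_P = moles_P * M_P = 3.636 * 73.09
mass_P = 265.75524 g, rounded to 4 dp:

265.7552 g


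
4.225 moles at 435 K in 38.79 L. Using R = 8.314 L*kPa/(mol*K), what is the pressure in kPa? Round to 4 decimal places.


PV = nRT, solve for P = nRT / V.
nRT = 4.225 * 8.314 * 435 = 15280.0927
P = 15280.0927 / 38.79
P = 393.91834751 kPa, rounded to 4 dp:

393.9183 kPa


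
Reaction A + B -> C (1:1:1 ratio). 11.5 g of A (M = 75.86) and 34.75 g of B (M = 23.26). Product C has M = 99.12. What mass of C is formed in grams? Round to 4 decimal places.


Find moles of each reactant; the smaller value is the limiting reagent in a 1:1:1 reaction, so moles_C equals moles of the limiter.
n_A = mass_A / M_A = 11.5 / 75.86 = 0.151595 mol
n_B = mass_B / M_B = 34.75 / 23.26 = 1.493981 mol
Limiting reagent: A (smaller), n_limiting = 0.151595 mol
mass_C = n_limiting * M_C = 0.151595 * 99.12
mass_C = 15.0260964 g, rounded to 4 dp:

15.0261 g


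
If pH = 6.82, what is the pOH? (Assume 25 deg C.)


At 25 deg C, pH + pOH = 14.
pOH = 14 - pH = 14 - 6.82
pOH = 7.18:

7.18


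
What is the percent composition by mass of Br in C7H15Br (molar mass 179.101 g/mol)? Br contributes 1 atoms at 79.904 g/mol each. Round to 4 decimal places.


pct = 100 * (n_elem * M_elem) / M_total
mass_contribution = 1 * 79.904 = 79.904 g/mol
pct = 100 * 79.904 / 179.101
pct = 44.61393292 %, rounded to 4 dp:

44.6139 %


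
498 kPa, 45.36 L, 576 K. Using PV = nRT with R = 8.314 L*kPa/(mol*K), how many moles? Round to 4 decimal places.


PV = nRT, solve for n = PV / (RT).
PV = 498 * 45.36 = 22589.28
RT = 8.314 * 576 = 4788.864
n = 22589.28 / 4788.864
n = 4.71704354 mol, rounded to 4 dp:

4.7170 mol


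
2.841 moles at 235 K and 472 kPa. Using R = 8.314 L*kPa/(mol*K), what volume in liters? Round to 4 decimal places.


PV = nRT, solve for V = nRT / P.
nRT = 2.841 * 8.314 * 235 = 5550.7174
V = 5550.7174 / 472
V = 11.75999449 L, rounded to 4 dp:

11.7600 L


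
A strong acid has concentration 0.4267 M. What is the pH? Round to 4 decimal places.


A strong acid dissociates completely, so [H+] equals the given concentration.
pH = -log10([H+]) = -log10(0.4267)
pH = 0.36987736, rounded to 4 dp:

0.3699


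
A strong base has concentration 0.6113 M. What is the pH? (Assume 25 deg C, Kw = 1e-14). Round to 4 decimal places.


A strong base dissociates completely, so [OH-] equals the given concentration.
pOH = -log10([OH-]) = -log10(0.6113) = 0.213746
pH = 14 - pOH = 14 - 0.213746
pH = 13.786254, rounded to 4 dp:

13.7863


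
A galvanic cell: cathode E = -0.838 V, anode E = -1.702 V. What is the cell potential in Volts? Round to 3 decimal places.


Standard cell potential: E_cell = E_cathode - E_anode.
E_cell = -0.838 - (-1.702)
E_cell = 0.864 V, rounded to 3 dp:

0.864 V


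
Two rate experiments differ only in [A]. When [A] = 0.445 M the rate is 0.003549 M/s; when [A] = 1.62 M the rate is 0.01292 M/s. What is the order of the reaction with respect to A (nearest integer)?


Rate is proportional to [A]^n, so rate2/rate1 = ([A]2/[A]1)^n. Take logs to solve for n.
rate2/rate1 = 0.01292 / 0.003549 = 3.6405
[A]2/[A]1 = 1.62 / 0.445 = 3.6404
n = ln(3.6405) / ln(3.6404) = 1.0
Nearest integer order:

1


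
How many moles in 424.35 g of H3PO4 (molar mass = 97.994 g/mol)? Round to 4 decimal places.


n = mass / M
n = 424.35 / 97.994
n = 4.33036717 mol, rounded to 4 dp:

4.3304 mol


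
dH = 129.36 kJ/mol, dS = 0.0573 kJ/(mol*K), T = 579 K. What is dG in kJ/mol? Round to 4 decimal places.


Gibbs: dG = dH - T*dS (consistent units, dS already in kJ/(mol*K)).
T*dS = 579 * 0.0573 = 33.1767
dG = 129.36 - (33.1767)
dG = 96.1833 kJ/mol, rounded to 4 dp:

96.1833 kJ/mol


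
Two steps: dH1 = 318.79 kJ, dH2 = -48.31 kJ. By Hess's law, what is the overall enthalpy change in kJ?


Hess's law: enthalpy is a state function, so add the step enthalpies.
dH_total = dH1 + dH2 = 318.79 + (-48.31)
dH_total = 270.48 kJ:

270.48 kJ


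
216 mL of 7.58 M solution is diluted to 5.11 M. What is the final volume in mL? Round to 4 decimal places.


Dilution: M1*V1 = M2*V2, solve for V2.
V2 = M1*V1 / M2
V2 = 7.58 * 216 / 5.11
V2 = 1637.28 / 5.11
V2 = 320.40704501 mL, rounded to 4 dp:

320.4070 mL


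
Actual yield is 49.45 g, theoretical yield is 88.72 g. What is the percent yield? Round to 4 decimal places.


% yield = 100 * actual / theoretical
% yield = 100 * 49.45 / 88.72
% yield = 55.73715059 %, rounded to 4 dp:

55.7372 %


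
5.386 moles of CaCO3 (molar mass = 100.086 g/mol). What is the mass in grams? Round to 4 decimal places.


mass = n * M
mass = 5.386 * 100.086
mass = 539.063196 g, rounded to 4 dp:

539.0632 g


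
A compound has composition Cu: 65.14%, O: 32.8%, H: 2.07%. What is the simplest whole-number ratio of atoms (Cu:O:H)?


Assume 100 g of compound, divide each mass% by atomic mass to get moles, then normalize by the smallest to get a raw atom ratio.
Moles per 100 g: Cu: 65.14/63.546 = 1.0251, O: 32.8/15.999 = 2.0501, H: 2.07/1.008 = 2.0536
Raw ratio (divide by min = 1.0251): Cu: 1.0, O: 2.0, H: 2.003
Multiply by 1 to clear fractions: Cu: 1.0 ~= 1, O: 2.0 ~= 2, H: 2.003 ~= 2
Reduce by GCD to get the simplest whole-number ratio:

1:2:2


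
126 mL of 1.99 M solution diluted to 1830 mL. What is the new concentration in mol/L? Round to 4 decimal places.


Dilution: M1*V1 = M2*V2, solve for M2.
M2 = M1*V1 / V2
M2 = 1.99 * 126 / 1830
M2 = 250.74 / 1830
M2 = 0.13701639 mol/L, rounded to 4 dp:

0.1370 mol/L


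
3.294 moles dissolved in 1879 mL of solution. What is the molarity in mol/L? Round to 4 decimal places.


Convert volume to liters: V_L = V_mL / 1000.
V_L = 1879 / 1000 = 1.879 L
M = n / V_L = 3.294 / 1.879
M = 1.75306014 mol/L, rounded to 4 dp:

1.7531 mol/L


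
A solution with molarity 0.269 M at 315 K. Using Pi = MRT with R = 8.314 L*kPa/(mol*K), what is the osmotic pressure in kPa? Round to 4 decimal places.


Osmotic pressure (van't Hoff): Pi = M*R*T.
RT = 8.314 * 315 = 2618.91
Pi = 0.269 * 2618.91
Pi = 704.48679 kPa, rounded to 4 dp:

704.4868 kPa


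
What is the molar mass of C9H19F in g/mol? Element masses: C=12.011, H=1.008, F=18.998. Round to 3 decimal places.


M = sum(count * atomic_mass) over atoms.
M = 9*12.011 + 19*1.008 + 1*18.998
M = 108.099 + 19.152 + 18.998
M = 146.249 g/mol, rounded to 3 dp:

146.249 g/mol


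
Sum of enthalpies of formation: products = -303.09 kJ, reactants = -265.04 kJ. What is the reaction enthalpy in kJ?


dH_rxn = sum(dH_f products) - sum(dH_f reactants)
dH_rxn = -303.09 - (-265.04)
dH_rxn = -38.05 kJ:

-38.05 kJ


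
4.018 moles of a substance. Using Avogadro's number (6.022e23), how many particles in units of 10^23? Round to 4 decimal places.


N = n * NA, then divide by 1e23 for the requested units.
N / 1e23 = n * 6.022
N / 1e23 = 4.018 * 6.022
N / 1e23 = 24.196396, rounded to 4 dp:

24.1964


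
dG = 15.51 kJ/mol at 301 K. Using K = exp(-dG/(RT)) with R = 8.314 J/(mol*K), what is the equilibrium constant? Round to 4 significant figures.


dG is in kJ/mol; multiply by 1000 to match R in J/(mol*K).
RT = 8.314 * 301 = 2502.514 J/mol
exponent = -dG*1000 / (RT) = -(15.51*1000) / 2502.514 = -6.19776752
K = exp(-6.19776752)
K = 0.0020339664, rounded to 4 significant figures:

0.002034


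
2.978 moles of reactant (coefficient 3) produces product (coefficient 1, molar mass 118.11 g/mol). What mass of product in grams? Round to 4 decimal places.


Use the coefficient ratio to convert reactant moles to product moles, then multiply by the product's molar mass.
moles_P = moles_R * (coeff_P / coeff_R) = 2.978 * (1/3) = 0.992667
mass_P = moles_P * M_P = 0.992667 * 118.11
mass_P = 117.24389937 g, rounded to 4 dp:

117.2439 g


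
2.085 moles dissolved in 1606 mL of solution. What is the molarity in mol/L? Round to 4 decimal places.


Convert volume to liters: V_L = V_mL / 1000.
V_L = 1606 / 1000 = 1.606 L
M = n / V_L = 2.085 / 1.606
M = 1.29825654 mol/L, rounded to 4 dp:

1.2983 mol/L


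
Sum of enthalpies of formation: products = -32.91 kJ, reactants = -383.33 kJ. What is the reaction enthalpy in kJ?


dH_rxn = sum(dH_f products) - sum(dH_f reactants)
dH_rxn = -32.91 - (-383.33)
dH_rxn = 350.42 kJ:

350.42 kJ


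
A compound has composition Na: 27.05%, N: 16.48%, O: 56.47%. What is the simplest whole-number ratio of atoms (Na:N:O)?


Assume 100 g of compound, divide each mass% by atomic mass to get moles, then normalize by the smallest to get a raw atom ratio.
Moles per 100 g: Na: 27.05/22.99 = 1.1766, N: 16.48/14.007 = 1.1766, O: 56.47/15.999 = 3.5296
Raw ratio (divide by min = 1.1766): Na: 1.0, N: 1.0, O: 3.0
Multiply by 1 to clear fractions: Na: 1.0 ~= 1, N: 1.0 ~= 1, O: 3.0 ~= 3
Reduce by GCD to get the simplest whole-number ratio:

1:1:3


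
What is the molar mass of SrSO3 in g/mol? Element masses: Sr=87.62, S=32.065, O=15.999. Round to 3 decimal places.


M = sum(count * atomic_mass) over atoms.
M = 1*87.62 + 1*32.065 + 3*15.999
M = 87.62 + 32.065 + 47.997
M = 167.682 g/mol, rounded to 3 dp:

167.682 g/mol


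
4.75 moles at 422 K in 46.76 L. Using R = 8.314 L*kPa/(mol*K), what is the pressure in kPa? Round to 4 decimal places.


PV = nRT, solve for P = nRT / V.
nRT = 4.75 * 8.314 * 422 = 16665.413
P = 16665.413 / 46.76
P = 356.40318648 kPa, rounded to 4 dp:

356.4032 kPa


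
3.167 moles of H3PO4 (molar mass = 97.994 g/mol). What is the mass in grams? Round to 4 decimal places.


mass = n * M
mass = 3.167 * 97.994
mass = 310.346998 g, rounded to 4 dp:

310.3470 g


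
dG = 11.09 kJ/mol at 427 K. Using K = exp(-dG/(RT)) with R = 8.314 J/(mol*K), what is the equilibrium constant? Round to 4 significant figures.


dG is in kJ/mol; multiply by 1000 to match R in J/(mol*K).
RT = 8.314 * 427 = 3550.078 J/mol
exponent = -dG*1000 / (RT) = -(11.09*1000) / 3550.078 = -3.12387502
K = exp(-3.12387502)
K = 0.04398639, rounded to 4 significant figures:

0.04399


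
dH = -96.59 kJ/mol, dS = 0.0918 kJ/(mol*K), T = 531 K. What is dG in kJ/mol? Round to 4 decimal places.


Gibbs: dG = dH - T*dS (consistent units, dS already in kJ/(mol*K)).
T*dS = 531 * 0.0918 = 48.7458
dG = -96.59 - (48.7458)
dG = -145.3358 kJ/mol, rounded to 4 dp:

-145.3358 kJ/mol
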